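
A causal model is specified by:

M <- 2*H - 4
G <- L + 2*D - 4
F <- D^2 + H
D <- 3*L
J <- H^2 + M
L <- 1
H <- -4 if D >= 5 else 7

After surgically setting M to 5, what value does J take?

54

Under do(M=5), the mechanism M <- 2*H - 4 is discarded; M is fixed at 5.
D = 3*L  [with L=1]  = 3
H = -4 if D >= 5 else 7  [with D=3]  = 7
J = H^2 + M  [with H=7, M=5]  = 54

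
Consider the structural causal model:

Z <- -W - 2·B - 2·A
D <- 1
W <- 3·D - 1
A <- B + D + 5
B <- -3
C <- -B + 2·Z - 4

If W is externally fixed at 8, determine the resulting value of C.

-17

Under do(W=8), the mechanism W <- 3·D - 1 is discarded; W is fixed at 8.
A = B + D + 5  [with B=-3, D=1]  = 3
Z = -W - 2·B - 2·A  [with W=8, B=-3, A=3]  = -8
C = -B + 2·Z - 4  [with B=-3, Z=-8]  = -17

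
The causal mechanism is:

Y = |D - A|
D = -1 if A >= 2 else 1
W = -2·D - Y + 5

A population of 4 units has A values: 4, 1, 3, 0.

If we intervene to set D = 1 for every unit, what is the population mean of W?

Under do(D=1), D's equation is replaced by D=1 for every unit. Per-unit W: 0, 3, 1, 2. Mean = 1.5.

1.5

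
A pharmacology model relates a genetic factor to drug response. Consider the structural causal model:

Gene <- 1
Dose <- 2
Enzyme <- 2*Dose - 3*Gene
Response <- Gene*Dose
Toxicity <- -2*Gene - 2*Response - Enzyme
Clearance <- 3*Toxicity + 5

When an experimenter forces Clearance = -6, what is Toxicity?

do(Clearance=-6) replaces the equation Clearance <- 3*Toxicity + 5 with the constant Clearance = -6.
Since Toxicity is not a descendant of the intervened variable, it is unaffected.
Enzyme = 2*Dose - 3*Gene  [with Dose=2, Gene=1]  = 1
Response = Gene*Dose  [with Gene=1, Dose=2]  = 2
Toxicity = -2*Gene - 2*Response - Enzyme  [with Gene=1, Response=2, Enzyme=1]  = -7

-7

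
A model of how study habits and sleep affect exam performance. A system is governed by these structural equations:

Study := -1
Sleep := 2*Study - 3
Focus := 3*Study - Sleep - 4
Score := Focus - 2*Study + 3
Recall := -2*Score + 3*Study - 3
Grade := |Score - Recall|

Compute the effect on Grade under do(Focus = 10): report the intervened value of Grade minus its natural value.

36

The intervention breaks the incoming arrows to Focus: Focus := 3*Study - Sleep - 4 no longer applies, and Focus = 10.
Score = Focus - 2*Study + 3  [with Focus=10, Study=-1]  = 15
Recall = -2*Score + 3*Study - 3  [with Score=15, Study=-1]  = -36
Grade = |Score - Recall|  [with Score=15, Recall=-36]  = 51
Without intervention: Sleep = 2*Study - 3  [with Study=-1]  = -5; Focus = 3*Study - Sleep - 4  [with Study=-1, Sleep=-5]  = -2; Score = Focus - 2*Study + 3  [with Focus=-2, Study=-1]  = 3; Recall = -2*Score + 3*Study - 3  [with Score=3, Study=-1]  = -12; Grade = |Score - Recall|  [with Score=3, Recall=-12]  = 15.
Change = 51 − 15 = 36.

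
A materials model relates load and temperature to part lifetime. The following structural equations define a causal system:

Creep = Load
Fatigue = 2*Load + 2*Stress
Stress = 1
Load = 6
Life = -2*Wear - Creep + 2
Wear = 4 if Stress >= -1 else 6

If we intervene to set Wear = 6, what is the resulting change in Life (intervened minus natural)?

Under do(Wear=6), the mechanism Wear = 4 if Stress >= -1 else 6 is discarded; Wear is fixed at 6.
Creep = Load  [with Load=6]  = 6
Life = -2*Wear - Creep + 2  [with Wear=6, Creep=6]  = -16
Without intervention: Creep = Load  [with Load=6]  = 6; Wear = 4 if Stress >= -1 else 6  [with Stress=1]  = 4; Life = -2*Wear - Creep + 2  [with Wear=4, Creep=6]  = -12.
Change = -16 − (-12) = -4.

-4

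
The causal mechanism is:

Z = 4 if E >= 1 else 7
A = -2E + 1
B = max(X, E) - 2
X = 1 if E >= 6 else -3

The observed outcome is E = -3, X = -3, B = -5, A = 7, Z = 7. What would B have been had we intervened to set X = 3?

1

The intervention breaks the incoming arrows to X: X = 1 if E >= 6 else -3 no longer applies, and X = 3.
B = max(X, E) - 2  [with X=3, E=-3]  = 1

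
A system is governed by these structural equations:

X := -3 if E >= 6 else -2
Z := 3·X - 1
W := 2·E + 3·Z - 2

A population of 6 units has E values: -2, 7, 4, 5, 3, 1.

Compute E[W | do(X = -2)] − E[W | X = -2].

1.6

The intervention sets X=-2 in all 6 units regardless of E. Recomputing W per unit gives -27, -9, -15, -13, -17, -21; average -17.
E[W|X=-2] averages over only the 5 units with X=-2 (E = -2, 4, 5, 3, 1): W = -27, -15, -13, -17, -21, mean -18.6.
Difference = -17 − (-18.6) = 1.6.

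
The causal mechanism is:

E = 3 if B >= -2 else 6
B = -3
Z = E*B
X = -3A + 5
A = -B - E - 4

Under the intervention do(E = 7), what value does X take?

29

Under do(E=7), the mechanism E = 3 if B >= -2 else 6 is discarded; E is fixed at 7.
A = -B - E - 4  [with B=-3, E=7]  = -8
X = -3A + 5  [with A=-8]  = 29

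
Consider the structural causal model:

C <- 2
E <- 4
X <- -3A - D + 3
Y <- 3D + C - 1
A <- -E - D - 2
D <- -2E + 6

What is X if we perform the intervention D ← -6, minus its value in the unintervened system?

do(D=-6) replaces the equation D <- -2E + 6 with the constant D = -6.
A = -E - D - 2  [with E=4, D=-6]  = 0
X = -3A - D + 3  [with A=0, D=-6]  = 9
Without intervention: D = -2E + 6  [with E=4]  = -2; A = -E - D - 2  [with E=4, D=-2]  = -4; X = -3A - D + 3  [with A=-4, D=-2]  = 17.
Change = 9 − 17 = -8.

-8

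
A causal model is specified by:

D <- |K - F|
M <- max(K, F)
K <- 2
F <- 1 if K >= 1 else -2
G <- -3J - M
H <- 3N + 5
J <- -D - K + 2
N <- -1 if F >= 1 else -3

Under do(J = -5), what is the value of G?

do(J=-5) replaces the equation J <- -D - K + 2 with the constant J = -5.
F = 1 if K >= 1 else -2  [with K=2]  = 1
M = max(K, F)  [with K=2, F=1]  = 2
G = -3J - M  [with J=-5, M=2]  = 13

13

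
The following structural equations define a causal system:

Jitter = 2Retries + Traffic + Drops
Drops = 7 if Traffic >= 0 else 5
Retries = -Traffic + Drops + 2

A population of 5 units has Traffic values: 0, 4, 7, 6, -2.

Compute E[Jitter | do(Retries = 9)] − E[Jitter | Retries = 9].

do(Retries=9) breaks Retries's dependence on Traffic. With Retries=9 fixed, Jitter across the units is 25, 29, 32, 31, 21, mean 27.6.
Observing Retries=9 restricts to units where Retries's equation naturally yields 9: Traffic ∈ {0, -2}. In that subpopulation Jitter = 25, 21, mean 23.
Difference = 27.6 − 23 = 4.6.

4.6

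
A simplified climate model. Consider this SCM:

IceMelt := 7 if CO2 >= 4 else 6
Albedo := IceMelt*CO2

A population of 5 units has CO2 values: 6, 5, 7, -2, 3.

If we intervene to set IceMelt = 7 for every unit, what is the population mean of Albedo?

26.6

The intervention sets IceMelt=7 in all 5 units regardless of CO2. Recomputing Albedo per unit gives 42, 35, 49, -14, 21; average 26.6.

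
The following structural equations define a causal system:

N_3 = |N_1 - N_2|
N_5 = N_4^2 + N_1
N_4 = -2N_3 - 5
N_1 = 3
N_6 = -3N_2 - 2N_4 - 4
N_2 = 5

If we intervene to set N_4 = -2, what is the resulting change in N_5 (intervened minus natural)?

Intervening sets N_4 = -2 and removes its equation (N_4 = -2N_3 - 5).
N_5 = N_4^2 + N_1  [with N_4=-2, N_1=3]  = 7
Without intervention: N_3 = |N_1 - N_2|  [with N_1=3, N_2=5]  = 2; N_4 = -2N_3 - 5  [with N_3=2]  = -9; N_5 = N_4^2 + N_1  [with N_4=-9, N_1=3]  = 84.
Change = 7 − 84 = -77.

-77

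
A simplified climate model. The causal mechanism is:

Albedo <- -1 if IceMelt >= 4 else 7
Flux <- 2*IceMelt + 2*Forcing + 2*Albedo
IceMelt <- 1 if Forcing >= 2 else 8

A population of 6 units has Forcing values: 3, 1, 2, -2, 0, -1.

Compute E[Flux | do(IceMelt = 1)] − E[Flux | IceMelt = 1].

Every unit gets IceMelt=1 under the intervention. Flux values become 22, 18, 20, 12, 16, 14; E[Flux|do(IceMelt=1)] = 17.
Conditioning on IceMelt=1 selects the 2 unit(s) with Forcing ∈ {3, 2}. Their Flux values: 22, 20. Mean = 21.
Difference = 17 − 21 = -4.

-4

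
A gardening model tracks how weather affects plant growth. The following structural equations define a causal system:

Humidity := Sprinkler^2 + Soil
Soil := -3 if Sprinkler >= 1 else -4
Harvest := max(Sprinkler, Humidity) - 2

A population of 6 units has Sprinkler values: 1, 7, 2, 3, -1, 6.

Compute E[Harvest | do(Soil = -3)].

12.5

The intervention sets Soil=-3 in all 6 units regardless of Sprinkler. Recomputing Harvest per unit gives -1, 44, 0, 4, -3, 31; average 12.5.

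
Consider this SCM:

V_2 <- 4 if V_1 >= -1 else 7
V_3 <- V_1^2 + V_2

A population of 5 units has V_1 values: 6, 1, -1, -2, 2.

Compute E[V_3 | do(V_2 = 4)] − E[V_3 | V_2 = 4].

-1.3

Every unit gets V_2=4 under the intervention. V_3 values become 40, 5, 5, 8, 8; E[V_3|do(V_2=4)] = 13.2.
Observing V_2=4 restricts to units where V_2's equation naturally yields 4: V_1 ∈ {6, 1, -1, 2}. In that subpopulation V_3 = 40, 5, 5, 8, mean 14.5.
Difference = 13.2 − 14.5 = -1.3.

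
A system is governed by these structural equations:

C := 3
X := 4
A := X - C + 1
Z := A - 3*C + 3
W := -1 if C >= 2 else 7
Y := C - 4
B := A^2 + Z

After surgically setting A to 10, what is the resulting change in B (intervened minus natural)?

104

The intervention breaks the incoming arrows to A: A := X - C + 1 no longer applies, and A = 10.
Z = A - 3*C + 3  [with A=10, C=3]  = 4
B = A^2 + Z  [with A=10, Z=4]  = 104
Without intervention: A = X - C + 1  [with X=4, C=3]  = 2; Z = A - 3*C + 3  [with A=2, C=3]  = -4; B = A^2 + Z  [with A=2, Z=-4]  = 0.
Change = 104 − 0 = 104.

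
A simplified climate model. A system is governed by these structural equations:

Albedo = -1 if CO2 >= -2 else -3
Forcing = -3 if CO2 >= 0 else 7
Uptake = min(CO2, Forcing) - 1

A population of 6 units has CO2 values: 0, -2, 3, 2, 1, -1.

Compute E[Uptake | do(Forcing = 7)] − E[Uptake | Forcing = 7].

do(Forcing=7) breaks Forcing's dependence on CO2. With Forcing=7 fixed, Uptake across the units is -1, -3, 2, 1, 0, -2, mean -0.5.
E[Uptake|Forcing=7] averages over only the 2 units with Forcing=7 (CO2 = -2, -1): Uptake = -3, -2, mean -2.5.
Difference = -0.5 − (-2.5) = 2.

2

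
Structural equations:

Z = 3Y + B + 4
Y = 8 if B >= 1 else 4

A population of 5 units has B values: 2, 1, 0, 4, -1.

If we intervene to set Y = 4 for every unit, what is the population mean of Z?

do(Y=4) breaks Y's dependence on B. With Y=4 fixed, Z across the units is 18, 17, 16, 20, 15, mean 17.2.

17.2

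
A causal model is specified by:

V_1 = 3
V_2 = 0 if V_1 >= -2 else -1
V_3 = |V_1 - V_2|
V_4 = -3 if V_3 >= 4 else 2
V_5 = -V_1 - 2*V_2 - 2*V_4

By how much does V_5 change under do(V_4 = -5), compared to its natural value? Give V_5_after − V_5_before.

Intervening sets V_4 = -5 and removes its equation (V_4 = -3 if V_3 >= 4 else 2).
V_2 = 0 if V_1 >= -2 else -1  [with V_1=3]  = 0
V_5 = -V_1 - 2*V_2 - 2*V_4  [with V_1=3, V_2=0, V_4=-5]  = 7
Without intervention: V_2 = 0 if V_1 >= -2 else -1  [with V_1=3]  = 0; V_3 = |V_1 - V_2|  [with V_1=3, V_2=0]  = 3; V_4 = -3 if V_3 >= 4 else 2  [with V_3=3]  = 2; V_5 = -V_1 - 2*V_2 - 2*V_4  [with V_1=3, V_2=0, V_4=2]  = -7.
Change = 7 − (-7) = 14.

14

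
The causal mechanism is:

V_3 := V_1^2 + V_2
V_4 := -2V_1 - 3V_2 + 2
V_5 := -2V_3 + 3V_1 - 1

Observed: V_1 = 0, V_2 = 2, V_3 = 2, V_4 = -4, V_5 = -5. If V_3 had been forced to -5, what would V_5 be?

do(V_3=-5) replaces the equation V_3 := V_1^2 + V_2 with the constant V_3 = -5.
V_5 = -2V_3 + 3V_1 - 1  [with V_3=-5, V_1=0]  = 9

9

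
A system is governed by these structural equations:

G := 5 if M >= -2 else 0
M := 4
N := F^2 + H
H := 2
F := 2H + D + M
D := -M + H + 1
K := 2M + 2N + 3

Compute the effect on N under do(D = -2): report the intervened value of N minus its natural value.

do(D=-2) replaces the equation D := -M + H + 1 with the constant D = -2.
F = 2H + D + M  [with H=2, D=-2, M=4]  = 6
N = F^2 + H  [with F=6, H=2]  = 38
Without intervention: D = -M + H + 1  [with M=4, H=2]  = -1; F = 2H + D + M  [with H=2, D=-1, M=4]  = 7; N = F^2 + H  [with F=7, H=2]  = 51.
Change = 38 − 51 = -13.

-13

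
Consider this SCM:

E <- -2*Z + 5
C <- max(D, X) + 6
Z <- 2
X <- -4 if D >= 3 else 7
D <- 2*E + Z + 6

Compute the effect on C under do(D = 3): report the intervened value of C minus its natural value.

do(D=3) replaces the equation D <- 2*E + Z + 6 with the constant D = 3.
X = -4 if D >= 3 else 7  [with D=3]  = -4
C = max(D, X) + 6  [with D=3, X=-4]  = 9
Without intervention: E = -2*Z + 5  [with Z=2]  = 1; D = 2*E + Z + 6  [with E=1, Z=2]  = 10; X = -4 if D >= 3 else 7  [with D=10]  = -4; C = max(D, X) + 6  [with D=10, X=-4]  = 16.
Change = 9 − 16 = -7.

-7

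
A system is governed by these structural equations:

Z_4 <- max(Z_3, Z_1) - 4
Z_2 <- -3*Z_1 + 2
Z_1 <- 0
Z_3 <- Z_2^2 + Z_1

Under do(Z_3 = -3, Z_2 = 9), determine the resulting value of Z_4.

The joint intervention fixes Z_3 = -3, Z_2 = 9, removing each variable's own equation.
Z_4 = max(Z_3, Z_1) - 4  [with Z_3=-3, Z_1=0]  = -4

-4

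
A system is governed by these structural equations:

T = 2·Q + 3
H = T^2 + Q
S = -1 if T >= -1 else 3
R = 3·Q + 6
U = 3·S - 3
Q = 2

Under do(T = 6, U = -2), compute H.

38

The joint intervention fixes T = 6, U = -2, removing each variable's own equation.
H = T^2 + Q  [with T=6, Q=2]  = 38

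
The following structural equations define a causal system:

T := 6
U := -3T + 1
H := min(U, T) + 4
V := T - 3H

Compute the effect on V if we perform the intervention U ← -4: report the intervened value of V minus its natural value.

Under do(U=-4), the mechanism U := -3T + 1 is discarded; U is fixed at -4.
H = min(U, T) + 4  [with U=-4, T=6]  = 0
V = T - 3H  [with T=6, H=0]  = 6
Without intervention: U = -3T + 1  [with T=6]  = -17; H = min(U, T) + 4  [with U=-17, T=6]  = -13; V = T - 3H  [with T=6, H=-13]  = 45.
Change = 6 − 45 = -39.

-39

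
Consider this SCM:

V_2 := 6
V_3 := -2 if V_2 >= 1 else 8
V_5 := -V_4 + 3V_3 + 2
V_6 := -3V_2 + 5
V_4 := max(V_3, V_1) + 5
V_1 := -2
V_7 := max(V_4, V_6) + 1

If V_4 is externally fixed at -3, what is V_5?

-1

Intervening sets V_4 = -3 and removes its equation (V_4 := max(V_3, V_1) + 5).
V_3 = -2 if V_2 >= 1 else 8  [with V_2=6]  = -2
V_5 = -V_4 + 3V_3 + 2  [with V_4=-3, V_3=-2]  = -1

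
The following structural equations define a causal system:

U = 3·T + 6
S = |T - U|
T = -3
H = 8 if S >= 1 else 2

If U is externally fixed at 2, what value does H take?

Under do(U=2), the mechanism U = 3·T + 6 is discarded; U is fixed at 2.
S = |T - U|  [with T=-3, U=2]  = 5
H = 8 if S >= 1 else 2  [with S=5]  = 8

8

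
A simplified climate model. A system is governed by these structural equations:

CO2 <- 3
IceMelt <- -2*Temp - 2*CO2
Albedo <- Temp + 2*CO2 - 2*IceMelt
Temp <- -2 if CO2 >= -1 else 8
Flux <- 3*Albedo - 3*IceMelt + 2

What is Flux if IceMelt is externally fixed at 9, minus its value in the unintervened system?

do(IceMelt=9) replaces the equation IceMelt <- -2*Temp - 2*CO2 with the constant IceMelt = 9.
Temp = -2 if CO2 >= -1 else 8  [with CO2=3]  = -2
Albedo = Temp + 2*CO2 - 2*IceMelt  [with Temp=-2, CO2=3, IceMelt=9]  = -14
Flux = 3*Albedo - 3*IceMelt + 2  [with Albedo=-14, IceMelt=9]  = -67
Without intervention: Temp = -2 if CO2 >= -1 else 8  [with CO2=3]  = -2; IceMelt = -2*Temp - 2*CO2  [with Temp=-2, CO2=3]  = -2; Albedo = Temp + 2*CO2 - 2*IceMelt  [with Temp=-2, CO2=3, IceMelt=-2]  = 8; Flux = 3*Albedo - 3*IceMelt + 2  [with Albedo=8, IceMelt=-2]  = 32.
Change = -67 − 32 = -99.

-99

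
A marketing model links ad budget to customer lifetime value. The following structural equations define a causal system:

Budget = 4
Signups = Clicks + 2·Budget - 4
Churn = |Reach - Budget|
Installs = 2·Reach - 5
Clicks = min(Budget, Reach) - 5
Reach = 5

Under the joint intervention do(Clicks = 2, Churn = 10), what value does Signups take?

6

The joint intervention fixes Clicks = 2, Churn = 10, removing each variable's own equation.
Signups = Clicks + 2·Budget - 4  [with Clicks=2, Budget=4]  = 6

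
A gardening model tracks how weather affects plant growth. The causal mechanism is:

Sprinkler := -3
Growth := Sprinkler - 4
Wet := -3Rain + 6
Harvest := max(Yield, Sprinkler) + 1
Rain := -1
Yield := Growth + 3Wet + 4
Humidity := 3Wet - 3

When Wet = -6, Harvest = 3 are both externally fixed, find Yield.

Under do(Wet = -6, Harvest = 3), each intervened variable's structural equation is replaced by its fixed value.
Growth = Sprinkler - 4  [with Sprinkler=-3]  = -7
Yield = Growth + 3Wet + 4  [with Growth=-7, Wet=-6]  = -21

-21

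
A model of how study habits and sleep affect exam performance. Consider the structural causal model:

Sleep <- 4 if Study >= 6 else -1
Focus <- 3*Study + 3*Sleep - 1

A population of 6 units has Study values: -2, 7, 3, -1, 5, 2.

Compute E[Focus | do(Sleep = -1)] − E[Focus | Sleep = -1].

The intervention sets Sleep=-1 in all 6 units regardless of Study. Recomputing Focus per unit gives -10, 17, 5, -7, 11, 2; average 3.
Observing Sleep=-1 restricts to units where Sleep's equation naturally yields -1: Study ∈ {-2, 3, -1, 5, 2}. In that subpopulation Focus = -10, 5, -7, 11, 2, mean 0.2.
Difference = 3 − 0.2 = 2.8.

2.8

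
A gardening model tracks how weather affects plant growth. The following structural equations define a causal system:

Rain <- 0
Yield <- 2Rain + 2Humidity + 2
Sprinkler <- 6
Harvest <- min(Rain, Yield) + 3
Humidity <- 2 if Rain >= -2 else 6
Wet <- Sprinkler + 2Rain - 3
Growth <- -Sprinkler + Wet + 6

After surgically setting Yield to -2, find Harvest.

Intervening sets Yield = -2 and removes its equation (Yield <- 2Rain + 2Humidity + 2).
Harvest = min(Rain, Yield) + 3  [with Rain=0, Yield=-2]  = 1

1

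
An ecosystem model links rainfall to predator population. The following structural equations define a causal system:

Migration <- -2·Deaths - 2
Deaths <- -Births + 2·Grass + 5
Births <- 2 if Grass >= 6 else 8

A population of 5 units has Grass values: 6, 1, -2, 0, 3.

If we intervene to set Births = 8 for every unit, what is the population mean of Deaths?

do(Births=8) breaks Births's dependence on Grass. With Births=8 fixed, Deaths across the units is 9, -1, -7, -3, 3, mean 0.2.

0.2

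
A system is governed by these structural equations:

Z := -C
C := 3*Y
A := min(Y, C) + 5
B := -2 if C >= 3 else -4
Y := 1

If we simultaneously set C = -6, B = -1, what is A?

-1

Setting C = -6, B = -1 by intervention discards those variables' equations.
A = min(Y, C) + 5  [with Y=1, C=-6]  = -1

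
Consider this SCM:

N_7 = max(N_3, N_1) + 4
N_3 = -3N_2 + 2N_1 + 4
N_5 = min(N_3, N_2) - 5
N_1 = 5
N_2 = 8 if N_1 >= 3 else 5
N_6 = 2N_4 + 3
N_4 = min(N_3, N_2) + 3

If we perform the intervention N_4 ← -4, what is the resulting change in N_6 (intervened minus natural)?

Under do(N_4=-4), the mechanism N_4 = min(N_3, N_2) + 3 is discarded; N_4 is fixed at -4.
N_6 = 2N_4 + 3  [with N_4=-4]  = -5
Without intervention: N_2 = 8 if N_1 >= 3 else 5  [with N_1=5]  = 8; N_3 = -3N_2 + 2N_1 + 4  [with N_2=8, N_1=5]  = -10; N_4 = min(N_3, N_2) + 3  [with N_3=-10, N_2=8]  = -7; N_6 = 2N_4 + 3  [with N_4=-7]  = -11.
Change = -5 − (-11) = 6.

6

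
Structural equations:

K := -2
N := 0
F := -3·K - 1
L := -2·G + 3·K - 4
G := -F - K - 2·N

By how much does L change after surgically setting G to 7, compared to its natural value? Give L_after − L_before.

Intervening sets G = 7 and removes its equation (G := -F - K - 2·N).
L = -2·G + 3·K - 4  [with G=7, K=-2]  = -24
Without intervention: F = -3·K - 1  [with K=-2]  = 5; G = -F - K - 2·N  [with F=5, K=-2, N=0]  = -3; L = -2·G + 3·K - 4  [with G=-3, K=-2]  = -4.
Change = -24 − (-4) = -20.

-20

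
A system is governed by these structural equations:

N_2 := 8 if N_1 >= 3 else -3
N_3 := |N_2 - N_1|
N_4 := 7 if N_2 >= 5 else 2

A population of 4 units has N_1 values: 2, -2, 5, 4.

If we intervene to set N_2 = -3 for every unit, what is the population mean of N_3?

Under do(N_2=-3), N_2's equation is replaced by N_2=-3 for every unit. Per-unit N_3: 5, 1, 8, 7. Mean = 5.25.

5.25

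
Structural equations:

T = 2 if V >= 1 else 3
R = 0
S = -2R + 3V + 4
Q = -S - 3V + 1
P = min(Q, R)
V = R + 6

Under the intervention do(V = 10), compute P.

-63

Under do(V=10), the mechanism V = R + 6 is discarded; V is fixed at 10.
S = -2R + 3V + 4  [with R=0, V=10]  = 34
Q = -S - 3V + 1  [with S=34, V=10]  = -63
P = min(Q, R)  [with Q=-63, R=0]  = -63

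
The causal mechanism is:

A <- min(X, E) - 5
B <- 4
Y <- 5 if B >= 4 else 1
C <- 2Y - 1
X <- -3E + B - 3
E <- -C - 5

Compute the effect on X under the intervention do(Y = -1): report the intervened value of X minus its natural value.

-36

do(Y=-1) replaces the equation Y <- 5 if B >= 4 else 1 with the constant Y = -1.
C = 2Y - 1  [with Y=-1]  = -3
E = -C - 5  [with C=-3]  = -2
X = -3E + B - 3  [with E=-2, B=4]  = 7
Without intervention: Y = 5 if B >= 4 else 1  [with B=4]  = 5; C = 2Y - 1  [with Y=5]  = 9; E = -C - 5  [with C=9]  = -14; X = -3E + B - 3  [with E=-14, B=4]  = 43.
Change = 7 − 43 = -36.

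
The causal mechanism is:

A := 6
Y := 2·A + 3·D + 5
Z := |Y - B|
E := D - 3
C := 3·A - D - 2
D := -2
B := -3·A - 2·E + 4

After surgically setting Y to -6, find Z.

2

Under do(Y=-6), the mechanism Y := 2·A + 3·D + 5 is discarded; Y is fixed at -6.
E = D - 3  [with D=-2]  = -5
B = -3·A - 2·E + 4  [with A=6, E=-5]  = -4
Z = |Y - B|  [with Y=-6, B=-4]  = 2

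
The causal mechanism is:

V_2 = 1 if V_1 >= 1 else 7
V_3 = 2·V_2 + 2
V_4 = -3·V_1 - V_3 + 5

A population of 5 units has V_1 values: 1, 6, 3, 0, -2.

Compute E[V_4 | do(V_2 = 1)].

do(V_2=1) breaks V_2's dependence on V_1. With V_2=1 fixed, V_4 across the units is -2, -17, -8, 1, 7, mean -3.8.

-3.8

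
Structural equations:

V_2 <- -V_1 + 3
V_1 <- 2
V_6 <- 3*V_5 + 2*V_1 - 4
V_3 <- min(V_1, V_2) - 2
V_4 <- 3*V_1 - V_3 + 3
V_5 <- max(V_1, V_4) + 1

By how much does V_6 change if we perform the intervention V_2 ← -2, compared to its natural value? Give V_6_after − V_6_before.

9

Under do(V_2=-2), the mechanism V_2 <- -V_1 + 3 is discarded; V_2 is fixed at -2.
V_3 = min(V_1, V_2) - 2  [with V_1=2, V_2=-2]  = -4
V_4 = 3*V_1 - V_3 + 3  [with V_1=2, V_3=-4]  = 13
V_5 = max(V_1, V_4) + 1  [with V_1=2, V_4=13]  = 14
V_6 = 3*V_5 + 2*V_1 - 4  [with V_5=14, V_1=2]  = 42
Without intervention: V_2 = -V_1 + 3  [with V_1=2]  = 1; V_3 = min(V_1, V_2) - 2  [with V_1=2, V_2=1]  = -1; V_4 = 3*V_1 - V_3 + 3  [with V_1=2, V_3=-1]  = 10; V_5 = max(V_1, V_4) + 1  [with V_1=2, V_4=10]  = 11; V_6 = 3*V_5 + 2*V_1 - 4  [with V_5=11, V_1=2]  = 33.
Change = 42 − 33 = 9.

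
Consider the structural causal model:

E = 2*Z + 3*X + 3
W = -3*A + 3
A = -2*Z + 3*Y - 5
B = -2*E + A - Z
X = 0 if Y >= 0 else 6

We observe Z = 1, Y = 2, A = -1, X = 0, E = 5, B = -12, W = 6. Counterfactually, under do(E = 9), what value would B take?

-20

The intervention breaks the incoming arrows to E: E = 2*Z + 3*X + 3 no longer applies, and E = 9.
A = -2*Z + 3*Y - 5  [with Z=1, Y=2]  = -1
B = -2*E + A - Z  [with E=9, A=-1, Z=1]  = -20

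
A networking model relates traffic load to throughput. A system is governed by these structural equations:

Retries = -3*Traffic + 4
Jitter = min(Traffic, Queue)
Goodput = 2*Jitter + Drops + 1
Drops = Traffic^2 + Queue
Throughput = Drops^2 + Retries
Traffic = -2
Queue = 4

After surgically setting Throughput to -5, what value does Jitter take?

do(Throughput=-5) replaces the equation Throughput = Drops^2 + Retries with the constant Throughput = -5.
Since Jitter is not a descendant of the intervened variable, it is unaffected.
Jitter = min(Traffic, Queue)  [with Traffic=-2, Queue=4]  = -2

-2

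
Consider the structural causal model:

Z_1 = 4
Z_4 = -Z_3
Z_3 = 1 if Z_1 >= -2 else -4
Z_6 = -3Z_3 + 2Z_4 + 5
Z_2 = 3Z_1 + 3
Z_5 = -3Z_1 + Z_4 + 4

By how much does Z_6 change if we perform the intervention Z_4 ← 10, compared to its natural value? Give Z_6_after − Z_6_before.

22

Under do(Z_4=10), the mechanism Z_4 = -Z_3 is discarded; Z_4 is fixed at 10.
Z_3 = 1 if Z_1 >= -2 else -4  [with Z_1=4]  = 1
Z_6 = -3Z_3 + 2Z_4 + 5  [with Z_3=1, Z_4=10]  = 22
Without intervention: Z_3 = 1 if Z_1 >= -2 else -4  [with Z_1=4]  = 1; Z_4 = -Z_3  [with Z_3=1]  = -1; Z_6 = -3Z_3 + 2Z_4 + 5  [with Z_3=1, Z_4=-1]  = 0.
Change = 22 − 0 = 22.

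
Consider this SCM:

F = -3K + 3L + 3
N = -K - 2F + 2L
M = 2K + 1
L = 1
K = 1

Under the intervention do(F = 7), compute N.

Intervening sets F = 7 and removes its equation (F = -3K + 3L + 3).
N = -K - 2F + 2L  [with K=1, F=7, L=1]  = -13

-13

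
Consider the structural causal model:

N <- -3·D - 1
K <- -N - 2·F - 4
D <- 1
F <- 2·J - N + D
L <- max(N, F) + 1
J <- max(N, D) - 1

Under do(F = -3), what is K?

Under do(F=-3), the mechanism F <- 2·J - N + D is discarded; F is fixed at -3.
N = -3·D - 1  [with D=1]  = -4
K = -N - 2·F - 4  [with N=-4, F=-3]  = 6

6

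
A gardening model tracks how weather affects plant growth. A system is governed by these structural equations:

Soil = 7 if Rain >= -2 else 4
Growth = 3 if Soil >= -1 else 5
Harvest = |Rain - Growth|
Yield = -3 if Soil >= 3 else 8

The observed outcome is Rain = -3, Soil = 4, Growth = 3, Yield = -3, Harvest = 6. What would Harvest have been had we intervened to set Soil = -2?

do(Soil=-2) replaces the equation Soil = 7 if Rain >= -2 else 4 with the constant Soil = -2.
Growth = 3 if Soil >= -1 else 5  [with Soil=-2]  = 5
Harvest = |Rain - Growth|  [with Rain=-3, Growth=5]  = 8

8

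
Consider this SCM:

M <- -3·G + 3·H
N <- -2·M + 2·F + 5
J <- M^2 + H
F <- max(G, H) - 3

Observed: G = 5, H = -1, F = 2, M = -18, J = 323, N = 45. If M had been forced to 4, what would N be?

1

Under do(M=4), the mechanism M <- -3·G + 3·H is discarded; M is fixed at 4.
F = max(G, H) - 3  [with G=5, H=-1]  = 2
N = -2·M + 2·F + 5  [with M=4, F=2]  = 1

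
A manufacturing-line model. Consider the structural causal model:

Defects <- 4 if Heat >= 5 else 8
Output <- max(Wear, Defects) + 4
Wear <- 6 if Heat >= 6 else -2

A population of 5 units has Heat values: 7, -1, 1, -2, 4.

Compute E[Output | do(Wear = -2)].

The intervention sets Wear=-2 in all 5 units regardless of Heat. Recomputing Output per unit gives 8, 12, 12, 12, 12; average 11.2.

11.2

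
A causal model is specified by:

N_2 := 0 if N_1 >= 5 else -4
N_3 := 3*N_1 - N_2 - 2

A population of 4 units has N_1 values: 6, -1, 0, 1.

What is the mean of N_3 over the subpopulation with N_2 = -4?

E[N_3|N_2=-4] averages over only the 3 units with N_2=-4 (N_1 = -1, 0, 1): N_3 = -1, 2, 5, mean 2.

2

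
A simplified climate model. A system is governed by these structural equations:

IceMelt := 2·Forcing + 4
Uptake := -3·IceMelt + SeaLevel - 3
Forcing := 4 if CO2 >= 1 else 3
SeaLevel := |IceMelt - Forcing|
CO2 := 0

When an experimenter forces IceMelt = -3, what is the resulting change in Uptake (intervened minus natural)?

do(IceMelt=-3) replaces the equation IceMelt := 2·Forcing + 4 with the constant IceMelt = -3.
Forcing = 4 if CO2 >= 1 else 3  [with CO2=0]  = 3
SeaLevel = |IceMelt - Forcing|  [with IceMelt=-3, Forcing=3]  = 6
Uptake = -3·IceMelt + SeaLevel - 3  [with IceMelt=-3, SeaLevel=6]  = 12
Without intervention: Forcing = 4 if CO2 >= 1 else 3  [with CO2=0]  = 3; IceMelt = 2·Forcing + 4  [with Forcing=3]  = 10; SeaLevel = |IceMelt - Forcing|  [with IceMelt=10, Forcing=3]  = 7; Uptake = -3·IceMelt + SeaLevel - 3  [with IceMelt=10, SeaLevel=7]  = -26.
Change = 12 − (-26) = 38.

38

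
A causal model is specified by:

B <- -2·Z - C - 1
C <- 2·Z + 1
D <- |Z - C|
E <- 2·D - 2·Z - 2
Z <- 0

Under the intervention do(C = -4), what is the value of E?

6

do(C=-4) replaces the equation C <- 2·Z + 1 with the constant C = -4.
D = |Z - C|  [with Z=0, C=-4]  = 4
E = 2·D - 2·Z - 2  [with D=4, Z=0]  = 6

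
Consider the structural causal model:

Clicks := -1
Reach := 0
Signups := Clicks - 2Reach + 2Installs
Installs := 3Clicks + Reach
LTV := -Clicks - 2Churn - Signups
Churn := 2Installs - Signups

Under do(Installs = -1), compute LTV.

2

The intervention breaks the incoming arrows to Installs: Installs := 3Clicks + Reach no longer applies, and Installs = -1.
Signups = Clicks - 2Reach + 2Installs  [with Clicks=-1, Reach=0, Installs=-1]  = -3
Churn = 2Installs - Signups  [with Installs=-1, Signups=-3]  = 1
LTV = -Clicks - 2Churn - Signups  [with Clicks=-1, Churn=1, Signups=-3]  = 2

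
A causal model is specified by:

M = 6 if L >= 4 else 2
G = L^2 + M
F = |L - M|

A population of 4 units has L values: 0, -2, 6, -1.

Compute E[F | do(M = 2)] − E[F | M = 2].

Under do(M=2), M's equation is replaced by M=2 for every unit. Per-unit F: 2, 4, 4, 3. Mean = 3.25.
E[F|M=2] averages over only the 3 units with M=2 (L = 0, -2, -1): F = 2, 4, 3, mean 3.
Difference = 3.25 − 3 = 0.25.

0.25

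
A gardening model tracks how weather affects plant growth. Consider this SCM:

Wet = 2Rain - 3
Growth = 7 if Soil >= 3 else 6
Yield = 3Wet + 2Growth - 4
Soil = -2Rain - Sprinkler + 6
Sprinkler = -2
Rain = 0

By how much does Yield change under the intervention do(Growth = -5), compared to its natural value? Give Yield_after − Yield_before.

-24

The intervention breaks the incoming arrows to Growth: Growth = 7 if Soil >= 3 else 6 no longer applies, and Growth = -5.
Wet = 2Rain - 3  [with Rain=0]  = -3
Yield = 3Wet + 2Growth - 4  [with Wet=-3, Growth=-5]  = -23
Without intervention: Soil = -2Rain - Sprinkler + 6  [with Rain=0, Sprinkler=-2]  = 8; Wet = 2Rain - 3  [with Rain=0]  = -3; Growth = 7 if Soil >= 3 else 6  [with Soil=8]  = 7; Yield = 3Wet + 2Growth - 4  [with Wet=-3, Growth=7]  = 1.
Change = -23 − 1 = -24.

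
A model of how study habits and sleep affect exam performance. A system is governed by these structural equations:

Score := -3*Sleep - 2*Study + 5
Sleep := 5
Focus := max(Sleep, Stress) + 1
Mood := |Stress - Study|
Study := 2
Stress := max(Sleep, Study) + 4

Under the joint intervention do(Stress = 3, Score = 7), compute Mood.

Setting Stress = 3, Score = 7 by intervention discards those variables' equations.
Mood = |Stress - Study|  [with Stress=3, Study=2]  = 1

1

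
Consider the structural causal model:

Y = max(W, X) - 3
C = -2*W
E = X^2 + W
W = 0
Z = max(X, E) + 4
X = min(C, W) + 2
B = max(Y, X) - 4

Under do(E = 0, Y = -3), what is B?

Setting E = 0, Y = -3 by intervention discards those variables' equations.
C = -2*W  [with W=0]  = 0
X = min(C, W) + 2  [with C=0, W=0]  = 2
B = max(Y, X) - 4  [with Y=-3, X=2]  = -2

-2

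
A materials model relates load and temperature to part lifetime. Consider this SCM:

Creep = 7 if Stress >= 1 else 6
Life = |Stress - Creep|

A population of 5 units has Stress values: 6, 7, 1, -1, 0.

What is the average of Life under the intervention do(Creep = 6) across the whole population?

Under do(Creep=6), Creep's equation is replaced by Creep=6 for every unit. Per-unit Life: 0, 1, 5, 7, 6. Mean = 3.8.

3.8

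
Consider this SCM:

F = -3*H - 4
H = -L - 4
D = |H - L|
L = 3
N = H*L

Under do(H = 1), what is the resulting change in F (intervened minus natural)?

-24

do(H=1) replaces the equation H = -L - 4 with the constant H = 1.
F = -3*H - 4  [with H=1]  = -7
Without intervention: H = -L - 4  [with L=3]  = -7; F = -3*H - 4  [with H=-7]  = 17.
Change = -7 − 17 = -24.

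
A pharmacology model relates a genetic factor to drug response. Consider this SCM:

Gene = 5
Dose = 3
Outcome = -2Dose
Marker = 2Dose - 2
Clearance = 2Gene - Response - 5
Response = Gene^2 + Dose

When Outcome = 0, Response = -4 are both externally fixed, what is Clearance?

9

Setting Outcome = 0, Response = -4 by intervention discards those variables' equations.
Clearance = 2Gene - Response - 5  [with Gene=5, Response=-4]  = 9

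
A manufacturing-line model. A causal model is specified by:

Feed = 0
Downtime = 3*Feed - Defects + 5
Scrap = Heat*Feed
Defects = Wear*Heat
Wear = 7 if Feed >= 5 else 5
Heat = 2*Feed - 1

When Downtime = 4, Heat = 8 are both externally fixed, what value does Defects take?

40

Under do(Downtime = 4, Heat = 8), each intervened variable's structural equation is replaced by its fixed value.
Wear = 7 if Feed >= 5 else 5  [with Feed=0]  = 5
Defects = Wear*Heat  [with Wear=5, Heat=8]  = 40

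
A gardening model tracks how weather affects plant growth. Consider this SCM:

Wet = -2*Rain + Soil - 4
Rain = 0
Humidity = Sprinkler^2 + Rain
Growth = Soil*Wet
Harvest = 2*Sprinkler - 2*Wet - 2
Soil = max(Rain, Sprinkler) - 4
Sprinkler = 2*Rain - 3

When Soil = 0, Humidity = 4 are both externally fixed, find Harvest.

0

Under do(Soil = 0, Humidity = 4), each intervened variable's structural equation is replaced by its fixed value.
Sprinkler = 2*Rain - 3  [with Rain=0]  = -3
Wet = -2*Rain + Soil - 4  [with Rain=0, Soil=0]  = -4
Harvest = 2*Sprinkler - 2*Wet - 2  [with Sprinkler=-3, Wet=-4]  = 0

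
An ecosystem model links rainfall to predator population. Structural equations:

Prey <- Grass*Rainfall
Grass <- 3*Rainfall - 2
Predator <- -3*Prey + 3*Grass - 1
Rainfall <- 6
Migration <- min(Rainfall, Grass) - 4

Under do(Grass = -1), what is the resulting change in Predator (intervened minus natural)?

Under do(Grass=-1), the mechanism Grass <- 3*Rainfall - 2 is discarded; Grass is fixed at -1.
Prey = Grass*Rainfall  [with Grass=-1, Rainfall=6]  = -6
Predator = -3*Prey + 3*Grass - 1  [with Prey=-6, Grass=-1]  = 14
Without intervention: Grass = 3*Rainfall - 2  [with Rainfall=6]  = 16; Prey = Grass*Rainfall  [with Grass=16, Rainfall=6]  = 96; Predator = -3*Prey + 3*Grass - 1  [with Prey=96, Grass=16]  = -241.
Change = 14 − (-241) = 255.

255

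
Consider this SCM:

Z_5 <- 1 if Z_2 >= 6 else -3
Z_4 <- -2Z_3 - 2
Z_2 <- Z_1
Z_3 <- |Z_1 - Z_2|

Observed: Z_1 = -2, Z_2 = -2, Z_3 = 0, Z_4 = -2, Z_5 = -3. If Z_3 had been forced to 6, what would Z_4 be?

The intervention breaks the incoming arrows to Z_3: Z_3 <- |Z_1 - Z_2| no longer applies, and Z_3 = 6.
Z_4 = -2Z_3 - 2  [with Z_3=6]  = -14

-14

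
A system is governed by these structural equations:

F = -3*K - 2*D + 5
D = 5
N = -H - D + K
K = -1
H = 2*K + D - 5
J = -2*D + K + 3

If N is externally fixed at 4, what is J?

do(N=4) replaces the equation N = -H - D + K with the constant N = 4.
Since J is not a descendant of the intervened variable, it is unaffected.
J = -2*D + K + 3  [with D=5, K=-1]  = -8

-8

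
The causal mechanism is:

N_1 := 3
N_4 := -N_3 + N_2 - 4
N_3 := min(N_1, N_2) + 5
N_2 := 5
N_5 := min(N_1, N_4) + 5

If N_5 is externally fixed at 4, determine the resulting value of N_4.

The intervention breaks the incoming arrows to N_5: N_5 := min(N_1, N_4) + 5 no longer applies, and N_5 = 4.
Since N_4 is not a descendant of the intervened variable, it is unaffected.
N_3 = min(N_1, N_2) + 5  [with N_1=3, N_2=5]  = 8
N_4 = -N_3 + N_2 - 4  [with N_3=8, N_2=5]  = -7

-7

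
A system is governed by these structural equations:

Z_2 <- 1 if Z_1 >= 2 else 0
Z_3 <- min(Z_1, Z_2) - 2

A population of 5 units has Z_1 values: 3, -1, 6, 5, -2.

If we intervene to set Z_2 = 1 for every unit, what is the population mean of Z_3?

The intervention sets Z_2=1 in all 5 units regardless of Z_1. Recomputing Z_3 per unit gives -1, -3, -1, -1, -4; average -2.

-2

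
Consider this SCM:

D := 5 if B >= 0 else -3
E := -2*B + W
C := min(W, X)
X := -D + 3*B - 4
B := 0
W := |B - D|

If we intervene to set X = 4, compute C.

Intervening sets X = 4 and removes its equation (X := -D + 3*B - 4).
D = 5 if B >= 0 else -3  [with B=0]  = 5
W = |B - D|  [with B=0, D=5]  = 5
C = min(W, X)  [with W=5, X=4]  = 4

4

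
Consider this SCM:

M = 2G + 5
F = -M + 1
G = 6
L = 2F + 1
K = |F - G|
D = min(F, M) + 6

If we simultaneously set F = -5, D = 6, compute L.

Setting F = -5, D = 6 by intervention discards those variables' equations.
L = 2F + 1  [with F=-5]  = -9

-9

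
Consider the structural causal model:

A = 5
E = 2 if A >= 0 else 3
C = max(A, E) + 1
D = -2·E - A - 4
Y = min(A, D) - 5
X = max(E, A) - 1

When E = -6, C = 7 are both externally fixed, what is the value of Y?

Under do(E = -6, C = 7), each intervened variable's structural equation is replaced by its fixed value.
D = -2·E - A - 4  [with E=-6, A=5]  = 3
Y = min(A, D) - 5  [with A=5, D=3]  = -2

-2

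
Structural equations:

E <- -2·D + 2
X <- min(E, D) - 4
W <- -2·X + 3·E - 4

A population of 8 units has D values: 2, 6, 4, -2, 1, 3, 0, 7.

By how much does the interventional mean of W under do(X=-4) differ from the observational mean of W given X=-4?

-12.75

The intervention sets X=-4 in all 8 units regardless of D. Recomputing W per unit gives -2, -26, -14, 22, 4, -8, 10, -32; average -5.75.
E[W|X=-4] averages over only the 2 units with X=-4 (D = 1, 0): W = 4, 10, mean 7.
Difference = -5.75 − 7 = -12.75.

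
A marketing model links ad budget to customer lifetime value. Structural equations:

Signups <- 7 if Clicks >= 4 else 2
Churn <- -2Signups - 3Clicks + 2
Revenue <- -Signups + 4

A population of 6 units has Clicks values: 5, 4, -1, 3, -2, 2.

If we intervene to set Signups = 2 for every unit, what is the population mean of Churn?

The intervention sets Signups=2 in all 6 units regardless of Clicks. Recomputing Churn per unit gives -17, -14, 1, -11, 4, -8; average -7.5.

-7.5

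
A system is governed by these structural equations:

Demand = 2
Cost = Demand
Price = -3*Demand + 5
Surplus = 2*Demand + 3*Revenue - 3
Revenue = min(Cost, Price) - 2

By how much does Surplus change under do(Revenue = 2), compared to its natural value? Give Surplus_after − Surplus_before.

Intervening sets Revenue = 2 and removes its equation (Revenue = min(Cost, Price) - 2).
Surplus = 2*Demand + 3*Revenue - 3  [with Demand=2, Revenue=2]  = 7
Without intervention: Price = -3*Demand + 5  [with Demand=2]  = -1; Cost = Demand  [with Demand=2]  = 2; Revenue = min(Cost, Price) - 2  [with Cost=2, Price=-1]  = -3; Surplus = 2*Demand + 3*Revenue - 3  [with Demand=2, Revenue=-3]  = -8.
Change = 7 − (-8) = 15.

15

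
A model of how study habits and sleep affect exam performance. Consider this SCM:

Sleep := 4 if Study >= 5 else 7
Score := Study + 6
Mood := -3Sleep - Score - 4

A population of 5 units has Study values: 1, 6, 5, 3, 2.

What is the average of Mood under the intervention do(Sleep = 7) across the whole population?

do(Sleep=7) breaks Sleep's dependence on Study. With Sleep=7 fixed, Mood across the units is -32, -37, -36, -34, -33, mean -34.4.

-34.4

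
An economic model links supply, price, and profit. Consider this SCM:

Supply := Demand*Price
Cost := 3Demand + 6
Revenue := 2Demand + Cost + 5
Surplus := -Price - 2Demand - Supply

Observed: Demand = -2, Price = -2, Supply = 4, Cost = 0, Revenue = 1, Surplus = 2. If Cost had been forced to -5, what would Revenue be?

Intervening sets Cost = -5 and removes its equation (Cost := 3Demand + 6).
Revenue = 2Demand + Cost + 5  [with Demand=-2, Cost=-5]  = -4

-4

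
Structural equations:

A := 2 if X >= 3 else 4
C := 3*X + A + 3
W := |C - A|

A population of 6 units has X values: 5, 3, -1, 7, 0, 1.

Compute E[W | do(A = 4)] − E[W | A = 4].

Under do(A=4), A's equation is replaced by A=4 for every unit. Per-unit W: 18, 12, 0, 24, 3, 6. Mean = 10.5.
Conditioning on A=4 selects the 3 unit(s) with X ∈ {-1, 0, 1}. Their W values: 0, 3, 6. Mean = 3.
Difference = 10.5 − 3 = 7.5.

7.5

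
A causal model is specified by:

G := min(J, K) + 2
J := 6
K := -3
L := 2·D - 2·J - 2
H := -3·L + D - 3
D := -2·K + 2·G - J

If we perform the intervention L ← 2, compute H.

-11

The intervention breaks the incoming arrows to L: L := 2·D - 2·J - 2 no longer applies, and L = 2.
G = min(J, K) + 2  [with J=6, K=-3]  = -1
D = -2·K + 2·G - J  [with K=-3, G=-1, J=6]  = -2
H = -3·L + D - 3  [with L=2, D=-2]  = -11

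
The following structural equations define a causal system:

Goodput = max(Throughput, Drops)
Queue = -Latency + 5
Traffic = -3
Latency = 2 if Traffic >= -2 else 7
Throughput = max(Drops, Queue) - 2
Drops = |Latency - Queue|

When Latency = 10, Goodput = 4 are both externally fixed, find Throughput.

Setting Latency = 10, Goodput = 4 by intervention discards those variables' equations.
Queue = -Latency + 5  [with Latency=10]  = -5
Drops = |Latency - Queue|  [with Latency=10, Queue=-5]  = 15
Throughput = max(Drops, Queue) - 2  [with Drops=15, Queue=-5]  = 13

13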